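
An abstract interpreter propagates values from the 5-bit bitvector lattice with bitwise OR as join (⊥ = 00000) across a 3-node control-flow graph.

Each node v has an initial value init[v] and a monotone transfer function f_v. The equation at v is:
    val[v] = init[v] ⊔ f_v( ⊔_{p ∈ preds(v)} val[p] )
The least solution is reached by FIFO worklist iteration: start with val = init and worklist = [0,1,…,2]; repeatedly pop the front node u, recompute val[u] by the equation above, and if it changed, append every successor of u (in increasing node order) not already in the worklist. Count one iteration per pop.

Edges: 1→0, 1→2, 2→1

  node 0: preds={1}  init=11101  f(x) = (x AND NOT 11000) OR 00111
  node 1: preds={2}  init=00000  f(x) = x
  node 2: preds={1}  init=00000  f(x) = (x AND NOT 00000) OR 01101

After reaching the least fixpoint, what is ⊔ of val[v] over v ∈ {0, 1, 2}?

11111

Iteration log — 6 steps:
  step 1. node 0  ⊔preds=00000  new=11111  old=11101  +wl: 
  step 2. node 1  ⊔preds=00000  new=00000  stable
  step 3. node 2  ⊔preds=00000  new=01101  old=00000  +wl: 1
  step 4. node 1  ⊔preds=01101  new=01101  old=00000  +wl: 0,2
  step 5. node 0  ⊔preds=01101  new=11111  stable
  step 6. node 2  ⊔preds=01101  new=01101  stable

Least fixpoint reached:
  node 0: 11111
  node 1: 01101
  node 2: 01101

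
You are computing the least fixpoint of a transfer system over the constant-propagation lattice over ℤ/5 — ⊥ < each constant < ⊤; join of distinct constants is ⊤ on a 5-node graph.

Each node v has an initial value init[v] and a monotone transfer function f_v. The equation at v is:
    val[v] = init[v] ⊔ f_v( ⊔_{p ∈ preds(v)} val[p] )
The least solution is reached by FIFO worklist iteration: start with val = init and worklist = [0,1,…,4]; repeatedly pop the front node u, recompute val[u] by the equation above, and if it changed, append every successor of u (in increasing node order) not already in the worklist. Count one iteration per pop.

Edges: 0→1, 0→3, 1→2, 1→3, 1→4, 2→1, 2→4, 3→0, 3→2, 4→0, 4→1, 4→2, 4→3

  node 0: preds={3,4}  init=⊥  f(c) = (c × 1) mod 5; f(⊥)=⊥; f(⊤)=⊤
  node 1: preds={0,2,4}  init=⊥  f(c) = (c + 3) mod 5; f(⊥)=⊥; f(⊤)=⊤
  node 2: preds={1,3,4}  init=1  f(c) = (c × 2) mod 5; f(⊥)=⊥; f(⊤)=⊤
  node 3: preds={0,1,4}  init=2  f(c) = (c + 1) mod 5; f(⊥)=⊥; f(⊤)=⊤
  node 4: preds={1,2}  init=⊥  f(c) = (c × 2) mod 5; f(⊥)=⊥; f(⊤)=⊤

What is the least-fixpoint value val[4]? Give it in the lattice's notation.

Trace (10 dequeues):
  [1] u=0 | in 2 | out 2 | prev ⊥ | push {}
  [2] u=1 | in ⊤ | out ⊤ | prev ⊥ | push {}
  [3] u=2 | in ⊤ | out ⊤ | prev 1 | push {1}
  [4] u=3 | in ⊤ | out ⊤ | prev 2 | push {0,2}
  [5] u=4 | in ⊤ | out ⊤ | prev ⊥ | push {3}
  [6] u=1 | in ⊤ | out ⊤ | ==
  [7] u=0 | in ⊤ | out ⊤ | prev 2 | push {1}
  [8] u=2 | in ⊤ | out ⊤ | ==
  [9] u=3 | in ⊤ | out ⊤ | ==
  [10] u=1 | in ⊤ | out ⊤ | ==

Converged values:
  [0] ⊤
  [1] ⊤
  [2] ⊤
  [3] ⊤
  [4] ⊤

⊤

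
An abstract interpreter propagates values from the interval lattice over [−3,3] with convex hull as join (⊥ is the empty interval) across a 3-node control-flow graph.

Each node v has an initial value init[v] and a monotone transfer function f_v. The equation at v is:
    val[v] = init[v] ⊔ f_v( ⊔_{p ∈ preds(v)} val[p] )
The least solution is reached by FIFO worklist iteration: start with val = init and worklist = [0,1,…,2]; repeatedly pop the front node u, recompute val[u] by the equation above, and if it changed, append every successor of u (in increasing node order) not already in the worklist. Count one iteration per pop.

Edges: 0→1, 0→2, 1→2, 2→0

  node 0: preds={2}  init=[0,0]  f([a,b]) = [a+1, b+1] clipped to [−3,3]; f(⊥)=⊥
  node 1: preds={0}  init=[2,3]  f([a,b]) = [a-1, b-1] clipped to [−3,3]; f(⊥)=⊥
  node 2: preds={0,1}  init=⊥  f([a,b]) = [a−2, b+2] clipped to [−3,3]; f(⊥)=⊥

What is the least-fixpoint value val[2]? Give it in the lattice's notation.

[-3,3]

Worklist (6 pops):
  #1 pop 0: in=⊥ → [0,0] (no change)
  #2 pop 1: in=[0,0] → [-1,3] (was [2,3]); enqueue []
  #3 pop 2: in=[-1,3] → [-3,3] (was ⊥); enqueue [0]
  #4 pop 0: in=[-3,3] → [-2,3] (was [0,0]); enqueue [1,2]
  #5 pop 1: in=[-2,3] → [-3,3] (was [-1,3]); enqueue []
  #6 pop 2: in=[-3,3] → [-3,3] (no change)

Fixpoint:
  val[0] = [-2,3]
  val[1] = [-3,3]
  val[2] = [-3,3]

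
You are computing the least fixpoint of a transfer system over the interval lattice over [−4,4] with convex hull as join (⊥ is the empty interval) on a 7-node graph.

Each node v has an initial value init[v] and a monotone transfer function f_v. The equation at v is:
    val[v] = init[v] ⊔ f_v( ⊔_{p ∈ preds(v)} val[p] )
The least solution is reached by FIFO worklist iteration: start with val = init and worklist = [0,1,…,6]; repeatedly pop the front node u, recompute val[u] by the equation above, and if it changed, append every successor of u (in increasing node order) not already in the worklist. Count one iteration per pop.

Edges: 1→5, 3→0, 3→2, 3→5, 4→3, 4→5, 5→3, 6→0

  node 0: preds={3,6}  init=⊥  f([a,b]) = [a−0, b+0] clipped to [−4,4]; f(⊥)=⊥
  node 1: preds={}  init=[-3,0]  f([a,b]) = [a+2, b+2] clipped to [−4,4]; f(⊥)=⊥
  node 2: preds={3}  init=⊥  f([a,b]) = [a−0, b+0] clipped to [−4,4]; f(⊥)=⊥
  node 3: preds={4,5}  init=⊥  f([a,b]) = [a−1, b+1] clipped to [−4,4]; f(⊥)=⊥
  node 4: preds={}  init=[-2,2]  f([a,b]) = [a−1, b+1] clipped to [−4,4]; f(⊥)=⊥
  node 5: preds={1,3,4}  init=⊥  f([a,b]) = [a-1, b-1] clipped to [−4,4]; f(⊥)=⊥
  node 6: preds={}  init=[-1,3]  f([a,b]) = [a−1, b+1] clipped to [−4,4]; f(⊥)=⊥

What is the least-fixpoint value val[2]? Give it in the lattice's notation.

Trace (13 dequeues):
  [1] u=0 | in [-1,3] | out [-1,3] | prev ⊥ | push {}
  [2] u=1 | in ⊥ | out [-3,0] | ==
  [3] u=2 | in ⊥ | out ⊥ | ==
  [4] u=3 | in [-2,2] | out [-3,3] | prev ⊥ | push {0,2}
  [5] u=4 | in ⊥ | out [-2,2] | ==
  [6] u=5 | in [-3,3] | out [-4,2] | prev ⊥ | push {3}
  [7] u=6 | in ⊥ | out [-1,3] | ==
  [8] u=0 | in [-3,3] | out [-3,3] | prev [-1,3] | push {}
  [9] u=2 | in [-3,3] | out [-3,3] | prev ⊥ | push {}
  [10] u=3 | in [-4,2] | out [-4,3] | prev [-3,3] | push {0,2,5}
  [11] u=0 | in [-4,3] | out [-4,3] | prev [-3,3] | push {}
  [12] u=2 | in [-4,3] | out [-4,3] | prev [-3,3] | push {}
  [13] u=5 | in [-4,3] | out [-4,2] | ==

Converged values:
  [0] [-4,3]
  [1] [-3,0]
  [2] [-4,3]
  [3] [-4,3]
  [4] [-2,2]
  [5] [-4,2]
  [6] [-1,3]

[-4,3]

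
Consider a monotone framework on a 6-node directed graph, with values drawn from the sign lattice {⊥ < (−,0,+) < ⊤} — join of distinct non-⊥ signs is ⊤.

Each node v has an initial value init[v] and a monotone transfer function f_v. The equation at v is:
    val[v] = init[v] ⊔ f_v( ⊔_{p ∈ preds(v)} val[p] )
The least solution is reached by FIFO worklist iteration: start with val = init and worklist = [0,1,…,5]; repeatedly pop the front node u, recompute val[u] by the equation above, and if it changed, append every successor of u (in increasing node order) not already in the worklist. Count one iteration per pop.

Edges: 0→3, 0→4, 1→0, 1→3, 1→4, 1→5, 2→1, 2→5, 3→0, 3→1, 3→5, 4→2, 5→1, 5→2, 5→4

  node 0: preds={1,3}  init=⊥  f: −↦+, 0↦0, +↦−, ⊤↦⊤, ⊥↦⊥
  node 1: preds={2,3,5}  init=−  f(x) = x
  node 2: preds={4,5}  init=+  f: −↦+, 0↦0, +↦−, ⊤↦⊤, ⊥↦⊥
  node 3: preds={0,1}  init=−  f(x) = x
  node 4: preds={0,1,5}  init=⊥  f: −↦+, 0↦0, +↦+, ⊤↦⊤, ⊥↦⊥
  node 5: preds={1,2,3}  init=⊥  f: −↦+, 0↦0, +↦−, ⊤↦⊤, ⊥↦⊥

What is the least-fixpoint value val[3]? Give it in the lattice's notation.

Trace (13 dequeues):
  [1] u=0 | in − | out + | prev ⊥ | push {}
  [2] u=1 | in ⊤ | out ⊤ | prev − | push {0}
  [3] u=2 | in ⊥ | out + | ==
  [4] u=3 | in ⊤ | out ⊤ | prev − | push {1}
  [5] u=4 | in ⊤ | out ⊤ | prev ⊥ | push {2}
  [6] u=5 | in ⊤ | out ⊤ | prev ⊥ | push {4}
  [7] u=0 | in ⊤ | out ⊤ | prev + | push {3}
  [8] u=1 | in ⊤ | out ⊤ | ==
  [9] u=2 | in ⊤ | out ⊤ | prev + | push {1,5}
  [10] u=4 | in ⊤ | out ⊤ | ==
  [11] u=3 | in ⊤ | out ⊤ | ==
  [12] u=1 | in ⊤ | out ⊤ | ==
  [13] u=5 | in ⊤ | out ⊤ | ==

Converged values:
  [0] ⊤
  [1] ⊤
  [2] ⊤
  [3] ⊤
  [4] ⊤
  [5] ⊤

⊤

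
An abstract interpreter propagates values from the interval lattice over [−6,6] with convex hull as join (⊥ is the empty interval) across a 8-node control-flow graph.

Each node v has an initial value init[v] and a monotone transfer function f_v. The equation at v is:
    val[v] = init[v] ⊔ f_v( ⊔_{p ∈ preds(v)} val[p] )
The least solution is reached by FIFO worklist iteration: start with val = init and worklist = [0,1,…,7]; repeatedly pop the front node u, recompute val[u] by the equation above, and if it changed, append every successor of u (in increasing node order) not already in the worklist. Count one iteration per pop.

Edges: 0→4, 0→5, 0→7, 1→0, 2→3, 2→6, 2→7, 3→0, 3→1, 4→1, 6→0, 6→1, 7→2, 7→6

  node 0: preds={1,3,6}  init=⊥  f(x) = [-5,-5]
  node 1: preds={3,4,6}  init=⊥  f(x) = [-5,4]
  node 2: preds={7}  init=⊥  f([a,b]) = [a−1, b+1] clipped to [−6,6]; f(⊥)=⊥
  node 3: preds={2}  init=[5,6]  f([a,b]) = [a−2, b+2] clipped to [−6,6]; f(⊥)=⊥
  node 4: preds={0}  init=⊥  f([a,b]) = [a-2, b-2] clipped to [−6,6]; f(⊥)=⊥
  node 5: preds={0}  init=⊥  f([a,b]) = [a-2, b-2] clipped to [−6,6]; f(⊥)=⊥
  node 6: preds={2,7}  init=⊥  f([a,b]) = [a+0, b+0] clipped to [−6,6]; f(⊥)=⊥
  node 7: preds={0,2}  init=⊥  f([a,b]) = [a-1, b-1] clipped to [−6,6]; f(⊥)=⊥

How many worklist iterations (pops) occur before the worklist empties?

16

Trace (16 dequeues):
  [1] u=0 | in [5,6] | out [-5,-5] | prev ⊥ | push {}
  [2] u=1 | in [5,6] | out [-5,4] | prev ⊥ | push {0}
  [3] u=2 | in ⊥ | out ⊥ | ==
  [4] u=3 | in ⊥ | out [5,6] | ==
  [5] u=4 | in [-5,-5] | out [-6,-6] | prev ⊥ | push {1}
  [6] u=5 | in [-5,-5] | out [-6,-6] | prev ⊥ | push {}
  [7] u=6 | in ⊥ | out ⊥ | ==
  [8] u=7 | in [-5,-5] | out [-6,-6] | prev ⊥ | push {2,6}
  [9] u=0 | in [-5,6] | out [-5,-5] | ==
  [10] u=1 | in [-6,6] | out [-5,4] | ==
  [11] u=2 | in [-6,-6] | out [-6,-5] | prev ⊥ | push {3,7}
  [12] u=6 | in [-6,-5] | out [-6,-5] | prev ⊥ | push {0,1}
  [13] u=3 | in [-6,-5] | out [-6,6] | prev [5,6] | push {}
  [14] u=7 | in [-6,-5] | out [-6,-6] | ==
  [15] u=0 | in [-6,6] | out [-5,-5] | ==
  [16] u=1 | in [-6,6] | out [-5,4] | ==

Converged values:
  [0] [-5,-5]
  [1] [-5,4]
  [2] [-6,-5]
  [3] [-6,6]
  [4] [-6,-6]
  [5] [-6,-6]
  [6] [-6,-5]
  [7] [-6,-6]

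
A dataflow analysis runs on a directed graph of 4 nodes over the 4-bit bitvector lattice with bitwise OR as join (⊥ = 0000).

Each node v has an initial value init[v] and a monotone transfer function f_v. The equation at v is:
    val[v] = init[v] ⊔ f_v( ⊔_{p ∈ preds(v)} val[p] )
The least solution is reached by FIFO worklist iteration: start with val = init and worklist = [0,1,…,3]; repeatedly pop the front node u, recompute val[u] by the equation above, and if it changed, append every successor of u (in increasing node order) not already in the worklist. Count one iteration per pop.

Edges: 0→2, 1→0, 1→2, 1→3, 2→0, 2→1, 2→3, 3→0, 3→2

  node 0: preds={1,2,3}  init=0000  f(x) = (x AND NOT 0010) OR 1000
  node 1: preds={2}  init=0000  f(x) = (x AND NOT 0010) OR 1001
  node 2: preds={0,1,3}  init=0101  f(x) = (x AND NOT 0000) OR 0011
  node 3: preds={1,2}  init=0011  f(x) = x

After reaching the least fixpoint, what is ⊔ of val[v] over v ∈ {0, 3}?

Iteration log — 7 steps:
  step 1. node 0  ⊔preds=0111  new=1101  old=0000  +wl: 
  step 2. node 1  ⊔preds=0101  new=1101  old=0000  +wl: 0
  step 3. node 2  ⊔preds=1111  new=1111  old=0101  +wl: 1
  step 4. node 3  ⊔preds=1111  new=1111  old=0011  +wl: 2
  step 5. node 0  ⊔preds=1111  new=1101  stable
  step 6. node 1  ⊔preds=1111  new=1101  stable
  step 7. node 2  ⊔preds=1111  new=1111  stable

Least fixpoint reached:
  node 0: 1101
  node 1: 1101
  node 2: 1111
  node 3: 1111

1111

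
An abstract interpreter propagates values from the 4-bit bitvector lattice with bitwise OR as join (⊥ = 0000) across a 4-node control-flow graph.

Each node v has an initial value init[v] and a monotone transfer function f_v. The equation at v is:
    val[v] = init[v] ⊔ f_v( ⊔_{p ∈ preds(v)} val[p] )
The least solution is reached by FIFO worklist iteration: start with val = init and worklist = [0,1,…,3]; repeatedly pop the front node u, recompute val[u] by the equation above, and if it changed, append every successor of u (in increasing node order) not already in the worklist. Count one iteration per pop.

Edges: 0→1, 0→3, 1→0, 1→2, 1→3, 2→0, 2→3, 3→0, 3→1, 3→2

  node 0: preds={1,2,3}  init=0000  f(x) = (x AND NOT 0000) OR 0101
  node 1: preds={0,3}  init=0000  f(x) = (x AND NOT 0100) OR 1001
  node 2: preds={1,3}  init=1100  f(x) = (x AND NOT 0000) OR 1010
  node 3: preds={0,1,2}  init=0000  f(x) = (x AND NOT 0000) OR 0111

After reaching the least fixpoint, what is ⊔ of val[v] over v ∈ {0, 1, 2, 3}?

1111

Worklist (9 pops):
  #1 pop 0: in=1100 → 1101 (was 0000); enqueue []
  #2 pop 1: in=1101 → 1001 (was 0000); enqueue [0]
  #3 pop 2: in=1001 → 1111 (was 1100); enqueue []
  #4 pop 3: in=1111 → 1111 (was 0000); enqueue [1,2]
  #5 pop 0: in=1111 → 1111 (was 1101); enqueue [3]
  #6 pop 1: in=1111 → 1011 (was 1001); enqueue [0]
  #7 pop 2: in=1111 → 1111 (no change)
  #8 pop 3: in=1111 → 1111 (no change)
  #9 pop 0: in=1111 → 1111 (no change)

Fixpoint:
  val[0] = 1111
  val[1] = 1011
  val[2] = 1111
  val[3] = 1111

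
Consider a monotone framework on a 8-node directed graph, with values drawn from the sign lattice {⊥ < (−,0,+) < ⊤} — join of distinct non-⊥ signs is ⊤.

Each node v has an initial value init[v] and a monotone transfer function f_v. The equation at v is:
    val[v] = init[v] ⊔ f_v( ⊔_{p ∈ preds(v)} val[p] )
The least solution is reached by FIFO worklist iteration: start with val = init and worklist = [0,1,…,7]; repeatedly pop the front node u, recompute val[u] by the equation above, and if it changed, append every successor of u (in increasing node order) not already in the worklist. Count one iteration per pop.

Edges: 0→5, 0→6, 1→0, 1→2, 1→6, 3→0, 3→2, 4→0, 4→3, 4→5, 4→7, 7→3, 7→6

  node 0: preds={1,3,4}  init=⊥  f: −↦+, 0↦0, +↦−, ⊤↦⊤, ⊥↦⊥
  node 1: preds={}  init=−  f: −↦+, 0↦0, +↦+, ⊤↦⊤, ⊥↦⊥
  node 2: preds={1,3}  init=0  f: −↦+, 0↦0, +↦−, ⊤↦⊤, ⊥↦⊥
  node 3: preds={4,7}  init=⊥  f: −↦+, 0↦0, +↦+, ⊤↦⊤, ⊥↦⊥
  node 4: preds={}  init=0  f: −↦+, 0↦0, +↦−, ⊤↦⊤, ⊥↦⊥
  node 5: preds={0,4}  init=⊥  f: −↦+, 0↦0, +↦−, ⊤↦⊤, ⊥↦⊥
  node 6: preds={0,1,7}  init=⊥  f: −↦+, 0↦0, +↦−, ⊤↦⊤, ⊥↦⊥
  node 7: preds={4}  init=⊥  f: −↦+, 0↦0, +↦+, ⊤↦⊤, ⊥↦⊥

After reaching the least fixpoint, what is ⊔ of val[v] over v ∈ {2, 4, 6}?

⊤

Worklist (12 pops):
  #1 pop 0: in=⊤ → ⊤ (was ⊥); enqueue []
  #2 pop 1: in=⊥ → − (no change)
  #3 pop 2: in=− → ⊤ (was 0); enqueue []
  #4 pop 3: in=0 → 0 (was ⊥); enqueue [0,2]
  #5 pop 4: in=⊥ → 0 (no change)
  #6 pop 5: in=⊤ → ⊤ (was ⊥); enqueue []
  #7 pop 6: in=⊤ → ⊤ (was ⊥); enqueue []
  #8 pop 7: in=0 → 0 (was ⊥); enqueue [3,6]
  #9 pop 0: in=⊤ → ⊤ (no change)
  #10 pop 2: in=⊤ → ⊤ (no change)
  #11 pop 3: in=0 → 0 (no change)
  #12 pop 6: in=⊤ → ⊤ (no change)

Fixpoint:
  val[0] = ⊤
  val[1] = −
  val[2] = ⊤
  val[3] = 0
  val[4] = 0
  val[5] = ⊤
  val[6] = ⊤
  val[7] = 0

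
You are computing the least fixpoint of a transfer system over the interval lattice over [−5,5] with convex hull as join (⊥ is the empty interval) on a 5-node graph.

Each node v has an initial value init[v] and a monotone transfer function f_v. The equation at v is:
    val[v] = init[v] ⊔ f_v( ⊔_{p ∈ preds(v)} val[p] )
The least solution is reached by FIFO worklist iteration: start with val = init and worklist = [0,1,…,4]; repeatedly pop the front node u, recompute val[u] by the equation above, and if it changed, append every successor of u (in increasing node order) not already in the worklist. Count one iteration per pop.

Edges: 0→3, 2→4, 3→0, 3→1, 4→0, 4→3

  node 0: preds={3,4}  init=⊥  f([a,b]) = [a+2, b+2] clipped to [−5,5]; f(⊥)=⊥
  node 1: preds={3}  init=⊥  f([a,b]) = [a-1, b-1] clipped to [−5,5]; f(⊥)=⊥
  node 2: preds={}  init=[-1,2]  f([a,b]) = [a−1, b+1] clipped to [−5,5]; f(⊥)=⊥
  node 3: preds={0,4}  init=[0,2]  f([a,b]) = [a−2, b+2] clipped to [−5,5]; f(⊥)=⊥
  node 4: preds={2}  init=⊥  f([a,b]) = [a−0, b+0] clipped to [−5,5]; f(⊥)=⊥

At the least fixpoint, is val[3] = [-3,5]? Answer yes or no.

Iteration log — 11 steps:
  step 1. node 0  ⊔preds=[0,2]  new=[2,4]  old=⊥  +wl: 
  step 2. node 1  ⊔preds=[0,2]  new=[-1,1]  old=⊥  +wl: 
  step 3. node 2  ⊔preds=⊥  new=[-1,2]  stable
  step 4. node 3  ⊔preds=[2,4]  new=[0,5]  old=[0,2]  +wl: 0,1
  step 5. node 4  ⊔preds=[-1,2]  new=[-1,2]  old=⊥  +wl: 3
  step 6. node 0  ⊔preds=[-1,5]  new=[1,5]  old=[2,4]  +wl: 
  step 7. node 1  ⊔preds=[0,5]  new=[-1,4]  old=[-1,1]  +wl: 
  step 8. node 3  ⊔preds=[-1,5]  new=[-3,5]  old=[0,5]  +wl: 0,1
  step 9. node 0  ⊔preds=[-3,5]  new=[-1,5]  old=[1,5]  +wl: 3
  step 10. node 1  ⊔preds=[-3,5]  new=[-4,4]  old=[-1,4]  +wl: 
  step 11. node 3  ⊔preds=[-1,5]  new=[-3,5]  stable

Least fixpoint reached:
  node 0: [-1,5]
  node 1: [-4,4]
  node 2: [-1,2]
  node 3: [-3,5]
  node 4: [-1,2]

yes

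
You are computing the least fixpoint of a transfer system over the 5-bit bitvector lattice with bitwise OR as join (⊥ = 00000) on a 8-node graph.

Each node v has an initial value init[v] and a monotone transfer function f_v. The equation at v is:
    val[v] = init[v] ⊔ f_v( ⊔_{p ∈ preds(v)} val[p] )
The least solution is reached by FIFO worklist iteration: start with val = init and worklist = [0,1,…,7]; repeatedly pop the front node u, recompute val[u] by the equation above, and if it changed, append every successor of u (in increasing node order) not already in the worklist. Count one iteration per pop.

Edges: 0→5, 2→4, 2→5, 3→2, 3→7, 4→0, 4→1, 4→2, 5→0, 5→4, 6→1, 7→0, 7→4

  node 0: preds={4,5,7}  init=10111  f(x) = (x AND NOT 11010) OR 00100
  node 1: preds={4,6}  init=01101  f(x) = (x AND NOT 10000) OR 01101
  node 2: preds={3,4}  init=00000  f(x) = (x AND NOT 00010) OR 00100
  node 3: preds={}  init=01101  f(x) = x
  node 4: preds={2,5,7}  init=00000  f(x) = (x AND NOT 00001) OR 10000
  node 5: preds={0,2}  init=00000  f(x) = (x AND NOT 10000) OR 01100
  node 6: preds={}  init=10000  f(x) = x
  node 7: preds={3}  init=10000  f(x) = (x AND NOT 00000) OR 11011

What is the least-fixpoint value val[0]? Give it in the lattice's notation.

10111

Trace (16 dequeues):
  [1] u=0 | in 10000 | out 10111 | ==
  [2] u=1 | in 10000 | out 01101 | ==
  [3] u=2 | in 01101 | out 01101 | prev 00000 | push {}
  [4] u=3 | in 00000 | out 01101 | ==
  [5] u=4 | in 11101 | out 11100 | prev 00000 | push {0,1,2}
  [6] u=5 | in 11111 | out 01111 | prev 00000 | push {4}
  [7] u=6 | in 00000 | out 10000 | ==
  [8] u=7 | in 01101 | out 11111 | prev 10000 | push {}
  [9] u=0 | in 11111 | out 10111 | ==
  [10] u=1 | in 11100 | out 01101 | ==
  [11] u=2 | in 11101 | out 11101 | prev 01101 | push {5}
  [12] u=4 | in 11111 | out 11110 | prev 11100 | push {0,1,2}
  [13] u=5 | in 11111 | out 01111 | ==
  [14] u=0 | in 11111 | out 10111 | ==
  [15] u=1 | in 11110 | out 01111 | prev 01101 | push {}
  [16] u=2 | in 11111 | out 11101 | ==

Converged values:
  [0] 10111
  [1] 01111
  [2] 11101
  [3] 01101
  [4] 11110
  [5] 01111
  [6] 10000
  [7] 11111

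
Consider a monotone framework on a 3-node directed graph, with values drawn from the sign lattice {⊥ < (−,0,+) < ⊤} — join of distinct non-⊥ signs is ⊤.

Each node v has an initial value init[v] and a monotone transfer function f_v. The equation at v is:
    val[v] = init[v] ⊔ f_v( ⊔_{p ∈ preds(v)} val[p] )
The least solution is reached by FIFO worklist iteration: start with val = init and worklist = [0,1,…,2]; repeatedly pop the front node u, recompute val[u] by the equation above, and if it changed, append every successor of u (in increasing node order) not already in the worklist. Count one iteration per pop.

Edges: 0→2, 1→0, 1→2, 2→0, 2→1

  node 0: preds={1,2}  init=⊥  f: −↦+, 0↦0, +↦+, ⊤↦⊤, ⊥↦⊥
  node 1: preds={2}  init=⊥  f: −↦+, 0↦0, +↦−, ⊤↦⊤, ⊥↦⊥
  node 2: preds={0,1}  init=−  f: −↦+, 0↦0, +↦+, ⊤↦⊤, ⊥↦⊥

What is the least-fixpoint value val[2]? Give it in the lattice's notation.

Worklist (7 pops):
  #1 pop 0: in=− → + (was ⊥); enqueue []
  #2 pop 1: in=− → + (was ⊥); enqueue [0]
  #3 pop 2: in=+ → ⊤ (was −); enqueue [1]
  #4 pop 0: in=⊤ → ⊤ (was +); enqueue [2]
  #5 pop 1: in=⊤ → ⊤ (was +); enqueue [0]
  #6 pop 2: in=⊤ → ⊤ (no change)
  #7 pop 0: in=⊤ → ⊤ (no change)

Fixpoint:
  val[0] = ⊤
  val[1] = ⊤
  val[2] = ⊤

⊤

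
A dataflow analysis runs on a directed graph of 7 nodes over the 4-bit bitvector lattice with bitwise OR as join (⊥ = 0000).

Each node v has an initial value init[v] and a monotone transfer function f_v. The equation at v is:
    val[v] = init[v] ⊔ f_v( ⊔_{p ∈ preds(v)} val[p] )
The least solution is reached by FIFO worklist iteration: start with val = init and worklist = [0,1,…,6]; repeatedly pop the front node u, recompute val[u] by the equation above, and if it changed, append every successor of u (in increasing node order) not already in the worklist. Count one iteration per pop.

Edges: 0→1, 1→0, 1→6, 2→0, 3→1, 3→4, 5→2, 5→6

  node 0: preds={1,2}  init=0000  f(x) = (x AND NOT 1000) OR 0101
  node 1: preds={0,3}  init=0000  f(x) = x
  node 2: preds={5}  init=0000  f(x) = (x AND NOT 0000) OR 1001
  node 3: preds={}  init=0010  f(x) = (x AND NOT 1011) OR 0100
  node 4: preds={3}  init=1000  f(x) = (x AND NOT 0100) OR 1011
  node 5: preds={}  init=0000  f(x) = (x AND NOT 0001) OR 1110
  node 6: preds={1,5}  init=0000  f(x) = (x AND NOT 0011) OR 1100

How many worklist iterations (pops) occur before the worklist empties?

11

Worklist (11 pops):
  #1 pop 0: in=0000 → 0101 (was 0000); enqueue []
  #2 pop 1: in=0111 → 0111 (was 0000); enqueue [0]
  #3 pop 2: in=0000 → 1001 (was 0000); enqueue []
  #4 pop 3: in=0000 → 0110 (was 0010); enqueue [1]
  #5 pop 4: in=0110 → 1011 (was 1000); enqueue []
  #6 pop 5: in=0000 → 1110 (was 0000); enqueue [2]
  #7 pop 6: in=1111 → 1100 (was 0000); enqueue []
  #8 pop 0: in=1111 → 0111 (was 0101); enqueue []
  #9 pop 1: in=0111 → 0111 (no change)
  #10 pop 2: in=1110 → 1111 (was 1001); enqueue [0]
  #11 pop 0: in=1111 → 0111 (no change)

Fixpoint:
  val[0] = 0111
  val[1] = 0111
  val[2] = 1111
  val[3] = 0110
  val[4] = 1011
  val[5] = 1110
  val[6] = 1100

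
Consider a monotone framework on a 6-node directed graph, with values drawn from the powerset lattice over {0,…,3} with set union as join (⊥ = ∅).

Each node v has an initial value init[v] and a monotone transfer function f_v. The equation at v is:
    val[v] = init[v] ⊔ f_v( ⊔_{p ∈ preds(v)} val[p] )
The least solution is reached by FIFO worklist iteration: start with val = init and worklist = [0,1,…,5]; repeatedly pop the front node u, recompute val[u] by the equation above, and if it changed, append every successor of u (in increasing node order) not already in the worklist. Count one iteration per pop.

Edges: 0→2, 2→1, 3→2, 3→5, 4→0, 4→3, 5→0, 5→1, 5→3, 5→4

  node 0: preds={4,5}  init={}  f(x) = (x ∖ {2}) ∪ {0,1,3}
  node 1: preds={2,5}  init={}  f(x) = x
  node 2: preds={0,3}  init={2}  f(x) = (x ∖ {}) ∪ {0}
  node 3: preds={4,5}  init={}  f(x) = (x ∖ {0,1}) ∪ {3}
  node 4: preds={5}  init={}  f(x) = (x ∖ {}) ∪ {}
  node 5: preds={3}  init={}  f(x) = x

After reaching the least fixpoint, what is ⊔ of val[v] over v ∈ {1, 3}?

Worklist (13 pops):
  #1 pop 0: in={} → {0,1,3} (was {}); enqueue []
  #2 pop 1: in={2} → {2} (was {}); enqueue []
  #3 pop 2: in={0,1,3} → {0,1,2,3} (was {2}); enqueue [1]
  #4 pop 3: in={} → {3} (was {}); enqueue [2]
  #5 pop 4: in={} → {} (no change)
  #6 pop 5: in={3} → {3} (was {}); enqueue [0,3,4]
  #7 pop 1: in={0,1,2,3} → {0,1,2,3} (was {2}); enqueue []
  #8 pop 2: in={0,1,3} → {0,1,2,3} (no change)
  #9 pop 0: in={3} → {0,1,3} (no change)
  #10 pop 3: in={3} → {3} (no change)
  #11 pop 4: in={3} → {3} (was {}); enqueue [0,3]
  #12 pop 0: in={3} → {0,1,3} (no change)
  #13 pop 3: in={3} → {3} (no change)

Fixpoint:
  val[0] = {0,1,3}
  val[1] = {0,1,2,3}
  val[2] = {0,1,2,3}
  val[3] = {3}
  val[4] = {3}
  val[5] = {3}

{0,1,2,3}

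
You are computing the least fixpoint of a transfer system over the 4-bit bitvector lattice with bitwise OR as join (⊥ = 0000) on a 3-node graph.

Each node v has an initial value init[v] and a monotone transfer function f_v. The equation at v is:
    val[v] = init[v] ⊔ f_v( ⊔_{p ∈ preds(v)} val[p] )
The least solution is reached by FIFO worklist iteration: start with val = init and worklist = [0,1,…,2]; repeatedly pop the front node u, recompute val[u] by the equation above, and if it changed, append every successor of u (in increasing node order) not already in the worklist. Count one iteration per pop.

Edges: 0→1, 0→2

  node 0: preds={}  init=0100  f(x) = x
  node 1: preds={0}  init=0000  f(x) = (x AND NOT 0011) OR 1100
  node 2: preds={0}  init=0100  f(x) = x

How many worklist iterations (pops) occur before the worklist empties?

Trace (3 dequeues):
  [1] u=0 | in 0000 | out 0100 | ==
  [2] u=1 | in 0100 | out 1100 | prev 0000 | push {}
  [3] u=2 | in 0100 | out 0100 | ==

Converged values:
  [0] 0100
  [1] 1100
  [2] 0100

3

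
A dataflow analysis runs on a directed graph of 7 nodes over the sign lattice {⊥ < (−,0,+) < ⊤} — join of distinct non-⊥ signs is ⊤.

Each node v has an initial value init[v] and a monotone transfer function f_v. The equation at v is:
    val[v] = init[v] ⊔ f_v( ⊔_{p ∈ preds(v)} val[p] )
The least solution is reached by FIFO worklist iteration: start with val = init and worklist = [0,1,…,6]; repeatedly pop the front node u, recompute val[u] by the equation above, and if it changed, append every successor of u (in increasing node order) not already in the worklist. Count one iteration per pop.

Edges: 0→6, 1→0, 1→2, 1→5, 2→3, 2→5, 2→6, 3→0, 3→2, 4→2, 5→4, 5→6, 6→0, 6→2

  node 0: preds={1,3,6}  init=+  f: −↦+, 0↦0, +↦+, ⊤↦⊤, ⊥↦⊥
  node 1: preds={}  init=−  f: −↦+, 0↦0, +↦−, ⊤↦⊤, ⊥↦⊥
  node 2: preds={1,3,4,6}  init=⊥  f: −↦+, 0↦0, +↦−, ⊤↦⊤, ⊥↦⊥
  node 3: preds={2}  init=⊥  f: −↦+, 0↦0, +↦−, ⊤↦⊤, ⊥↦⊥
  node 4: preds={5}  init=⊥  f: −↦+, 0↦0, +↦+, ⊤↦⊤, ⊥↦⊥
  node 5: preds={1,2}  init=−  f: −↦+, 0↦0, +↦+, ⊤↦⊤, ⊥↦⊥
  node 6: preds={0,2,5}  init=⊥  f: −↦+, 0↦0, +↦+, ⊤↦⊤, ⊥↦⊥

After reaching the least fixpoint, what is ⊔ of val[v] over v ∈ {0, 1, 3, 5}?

Iteration log — 15 steps:
  step 1. node 0  ⊔preds=−  new=+  stable
  step 2. node 1  ⊔preds=⊥  new=−  stable
  step 3. node 2  ⊔preds=−  new=+  old=⊥  +wl: 
  step 4. node 3  ⊔preds=+  new=−  old=⊥  +wl: 0,2
  step 5. node 4  ⊔preds=−  new=+  old=⊥  +wl: 
  step 6. node 5  ⊔preds=⊤  new=⊤  old=−  +wl: 4
  step 7. node 6  ⊔preds=⊤  new=⊤  old=⊥  +wl: 
  step 8. node 0  ⊔preds=⊤  new=⊤  old=+  +wl: 6
  step 9. node 2  ⊔preds=⊤  new=⊤  old=+  +wl: 3,5
  step 10. node 4  ⊔preds=⊤  new=⊤  old=+  +wl: 2
  step 11. node 6  ⊔preds=⊤  new=⊤  stable
  step 12. node 3  ⊔preds=⊤  new=⊤  old=−  +wl: 0
  step 13. node 5  ⊔preds=⊤  new=⊤  stable
  step 14. node 2  ⊔preds=⊤  new=⊤  stable
  step 15. node 0  ⊔preds=⊤  new=⊤  stable

Least fixpoint reached:
  node 0: ⊤
  node 1: −
  node 2: ⊤
  node 3: ⊤
  node 4: ⊤
  node 5: ⊤
  node 6: ⊤

⊤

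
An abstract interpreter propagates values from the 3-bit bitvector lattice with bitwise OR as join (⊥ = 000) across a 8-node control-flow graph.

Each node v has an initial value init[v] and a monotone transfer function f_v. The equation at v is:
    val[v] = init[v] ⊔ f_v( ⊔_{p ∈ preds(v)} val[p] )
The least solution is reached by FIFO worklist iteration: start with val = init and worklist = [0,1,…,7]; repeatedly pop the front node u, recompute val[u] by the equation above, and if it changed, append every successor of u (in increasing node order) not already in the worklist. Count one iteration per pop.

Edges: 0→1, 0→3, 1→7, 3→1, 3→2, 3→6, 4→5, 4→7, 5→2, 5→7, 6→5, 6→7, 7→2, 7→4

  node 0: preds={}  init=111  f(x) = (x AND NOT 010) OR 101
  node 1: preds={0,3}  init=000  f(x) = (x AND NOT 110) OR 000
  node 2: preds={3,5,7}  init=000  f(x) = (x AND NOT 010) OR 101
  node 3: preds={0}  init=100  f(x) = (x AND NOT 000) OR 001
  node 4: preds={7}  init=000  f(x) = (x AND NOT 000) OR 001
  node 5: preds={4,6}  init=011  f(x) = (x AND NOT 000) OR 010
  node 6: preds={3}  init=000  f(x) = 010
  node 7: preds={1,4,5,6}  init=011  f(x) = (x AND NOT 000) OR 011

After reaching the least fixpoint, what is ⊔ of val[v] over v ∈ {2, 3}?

111

Trace (11 dequeues):
  [1] u=0 | in 000 | out 111 | ==
  [2] u=1 | in 111 | out 001 | prev 000 | push {}
  [3] u=2 | in 111 | out 101 | prev 000 | push {}
  [4] u=3 | in 111 | out 111 | prev 100 | push {1,2}
  [5] u=4 | in 011 | out 011 | prev 000 | push {}
  [6] u=5 | in 011 | out 011 | ==
  [7] u=6 | in 111 | out 010 | prev 000 | push {5}
  [8] u=7 | in 011 | out 011 | ==
  [9] u=1 | in 111 | out 001 | ==
  [10] u=2 | in 111 | out 101 | ==
  [11] u=5 | in 011 | out 011 | ==

Converged values:
  [0] 111
  [1] 001
  [2] 101
  [3] 111
  [4] 011
  [5] 011
  [6] 010
  [7] 011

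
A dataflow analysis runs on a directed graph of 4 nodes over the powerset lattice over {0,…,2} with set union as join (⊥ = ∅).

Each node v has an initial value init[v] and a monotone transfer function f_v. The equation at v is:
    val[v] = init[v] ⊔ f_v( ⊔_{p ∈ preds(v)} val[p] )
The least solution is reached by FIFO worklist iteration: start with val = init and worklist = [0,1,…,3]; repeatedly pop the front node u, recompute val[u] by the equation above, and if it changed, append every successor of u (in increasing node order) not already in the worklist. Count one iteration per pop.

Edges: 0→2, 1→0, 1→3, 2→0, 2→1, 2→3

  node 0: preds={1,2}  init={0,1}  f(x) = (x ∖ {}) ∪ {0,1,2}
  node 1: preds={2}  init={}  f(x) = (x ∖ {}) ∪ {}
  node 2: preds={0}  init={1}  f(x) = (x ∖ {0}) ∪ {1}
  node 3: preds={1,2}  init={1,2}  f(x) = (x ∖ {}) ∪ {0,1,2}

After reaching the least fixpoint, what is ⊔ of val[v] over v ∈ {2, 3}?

{0,1,2}

Iteration log — 8 steps:
  step 1. node 0  ⊔preds={1}  new={0,1,2}  old={0,1}  +wl: 
  step 2. node 1  ⊔preds={1}  new={1}  old={}  +wl: 0
  step 3. node 2  ⊔preds={0,1,2}  new={1,2}  old={1}  +wl: 1
  step 4. node 3  ⊔preds={1,2}  new={0,1,2}  old={1,2}  +wl: 
  step 5. node 0  ⊔preds={1,2}  new={0,1,2}  stable
  step 6. node 1  ⊔preds={1,2}  new={1,2}  old={1}  +wl: 0,3
  step 7. node 0  ⊔preds={1,2}  new={0,1,2}  stable
  step 8. node 3  ⊔preds={1,2}  new={0,1,2}  stable

Least fixpoint reached:
  node 0: {0,1,2}
  node 1: {1,2}
  node 2: {1,2}
  node 3: {0,1,2}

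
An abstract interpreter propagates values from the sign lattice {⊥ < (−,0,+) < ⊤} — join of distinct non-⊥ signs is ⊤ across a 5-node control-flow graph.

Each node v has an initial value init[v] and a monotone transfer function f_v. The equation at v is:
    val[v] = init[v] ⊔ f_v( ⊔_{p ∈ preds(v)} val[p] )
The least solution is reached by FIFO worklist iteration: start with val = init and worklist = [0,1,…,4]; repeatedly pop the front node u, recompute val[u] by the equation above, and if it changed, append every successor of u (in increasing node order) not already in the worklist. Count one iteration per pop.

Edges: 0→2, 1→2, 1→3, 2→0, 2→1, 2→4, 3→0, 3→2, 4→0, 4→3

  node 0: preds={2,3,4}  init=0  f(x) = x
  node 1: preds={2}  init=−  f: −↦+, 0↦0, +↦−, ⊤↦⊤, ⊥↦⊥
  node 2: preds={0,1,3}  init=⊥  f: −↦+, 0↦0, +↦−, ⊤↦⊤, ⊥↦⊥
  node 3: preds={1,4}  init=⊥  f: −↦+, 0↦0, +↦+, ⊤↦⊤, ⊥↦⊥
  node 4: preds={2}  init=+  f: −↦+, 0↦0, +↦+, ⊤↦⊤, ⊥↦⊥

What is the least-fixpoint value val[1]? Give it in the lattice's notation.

Iteration log — 9 steps:
  step 1. node 0  ⊔preds=+  new=⊤  old=0  +wl: 
  step 2. node 1  ⊔preds=⊥  new=−  stable
  step 3. node 2  ⊔preds=⊤  new=⊤  old=⊥  +wl: 0,1
  step 4. node 3  ⊔preds=⊤  new=⊤  old=⊥  +wl: 2
  step 5. node 4  ⊔preds=⊤  new=⊤  old=+  +wl: 3
  step 6. node 0  ⊔preds=⊤  new=⊤  stable
  step 7. node 1  ⊔preds=⊤  new=⊤  old=−  +wl: 
  step 8. node 2  ⊔preds=⊤  new=⊤  stable
  step 9. node 3  ⊔preds=⊤  new=⊤  stable

Least fixpoint reached:
  node 0: ⊤
  node 1: ⊤
  node 2: ⊤
  node 3: ⊤
  node 4: ⊤

⊤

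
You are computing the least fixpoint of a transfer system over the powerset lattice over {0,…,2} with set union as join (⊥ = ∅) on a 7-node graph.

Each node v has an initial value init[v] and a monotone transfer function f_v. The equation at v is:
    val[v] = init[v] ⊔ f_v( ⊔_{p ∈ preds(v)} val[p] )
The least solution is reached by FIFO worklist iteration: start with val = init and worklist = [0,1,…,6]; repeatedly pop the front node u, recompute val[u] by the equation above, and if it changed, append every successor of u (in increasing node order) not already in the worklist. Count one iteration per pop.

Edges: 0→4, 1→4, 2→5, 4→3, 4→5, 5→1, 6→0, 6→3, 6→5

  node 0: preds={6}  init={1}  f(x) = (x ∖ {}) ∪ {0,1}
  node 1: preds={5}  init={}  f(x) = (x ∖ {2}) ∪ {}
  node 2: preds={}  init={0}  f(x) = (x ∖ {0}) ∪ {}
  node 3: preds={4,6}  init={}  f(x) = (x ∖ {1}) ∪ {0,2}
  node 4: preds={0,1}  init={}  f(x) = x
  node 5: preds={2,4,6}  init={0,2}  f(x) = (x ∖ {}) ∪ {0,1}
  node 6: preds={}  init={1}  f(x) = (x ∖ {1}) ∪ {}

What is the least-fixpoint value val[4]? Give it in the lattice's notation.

Worklist (10 pops):
  #1 pop 0: in={1} → {0,1} (was {1}); enqueue []
  #2 pop 1: in={0,2} → {0} (was {}); enqueue []
  #3 pop 2: in={} → {0} (no change)
  #4 pop 3: in={1} → {0,2} (was {}); enqueue []
  #5 pop 4: in={0,1} → {0,1} (was {}); enqueue [3]
  #6 pop 5: in={0,1} → {0,1,2} (was {0,2}); enqueue [1]
  #7 pop 6: in={} → {1} (no change)
  #8 pop 3: in={0,1} → {0,2} (no change)
  #9 pop 1: in={0,1,2} → {0,1} (was {0}); enqueue [4]
  #10 pop 4: in={0,1} → {0,1} (no change)

Fixpoint:
  val[0] = {0,1}
  val[1] = {0,1}
  val[2] = {0}
  val[3] = {0,2}
  val[4] = {0,1}
  val[5] = {0,1,2}
  val[6] = {1}

{0,1}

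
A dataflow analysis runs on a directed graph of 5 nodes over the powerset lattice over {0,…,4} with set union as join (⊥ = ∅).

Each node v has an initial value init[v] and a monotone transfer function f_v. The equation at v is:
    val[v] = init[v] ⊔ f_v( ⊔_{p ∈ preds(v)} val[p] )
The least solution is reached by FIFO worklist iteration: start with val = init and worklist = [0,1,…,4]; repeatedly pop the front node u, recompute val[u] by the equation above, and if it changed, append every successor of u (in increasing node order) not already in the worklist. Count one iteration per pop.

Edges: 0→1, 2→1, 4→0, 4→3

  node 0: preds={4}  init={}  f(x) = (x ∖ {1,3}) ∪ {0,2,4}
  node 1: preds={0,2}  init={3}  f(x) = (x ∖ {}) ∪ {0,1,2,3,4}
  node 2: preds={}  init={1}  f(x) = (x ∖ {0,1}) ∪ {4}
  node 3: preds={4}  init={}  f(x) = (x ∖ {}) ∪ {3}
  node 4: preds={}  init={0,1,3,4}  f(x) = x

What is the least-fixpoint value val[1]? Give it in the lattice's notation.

Iteration log — 6 steps:
  step 1. node 0  ⊔preds={0,1,3,4}  new={0,2,4}  old={}  +wl: 
  step 2. node 1  ⊔preds={0,1,2,4}  new={0,1,2,3,4}  old={3}  +wl: 
  step 3. node 2  ⊔preds={}  new={1,4}  old={1}  +wl: 1
  step 4. node 3  ⊔preds={0,1,3,4}  new={0,1,3,4}  old={}  +wl: 
  step 5. node 4  ⊔preds={}  new={0,1,3,4}  stable
  step 6. node 1  ⊔preds={0,1,2,4}  new={0,1,2,3,4}  stable

Least fixpoint reached:
  node 0: {0,2,4}
  node 1: {0,1,2,3,4}
  node 2: {1,4}
  node 3: {0,1,3,4}
  node 4: {0,1,3,4}

{0,1,2,3,4}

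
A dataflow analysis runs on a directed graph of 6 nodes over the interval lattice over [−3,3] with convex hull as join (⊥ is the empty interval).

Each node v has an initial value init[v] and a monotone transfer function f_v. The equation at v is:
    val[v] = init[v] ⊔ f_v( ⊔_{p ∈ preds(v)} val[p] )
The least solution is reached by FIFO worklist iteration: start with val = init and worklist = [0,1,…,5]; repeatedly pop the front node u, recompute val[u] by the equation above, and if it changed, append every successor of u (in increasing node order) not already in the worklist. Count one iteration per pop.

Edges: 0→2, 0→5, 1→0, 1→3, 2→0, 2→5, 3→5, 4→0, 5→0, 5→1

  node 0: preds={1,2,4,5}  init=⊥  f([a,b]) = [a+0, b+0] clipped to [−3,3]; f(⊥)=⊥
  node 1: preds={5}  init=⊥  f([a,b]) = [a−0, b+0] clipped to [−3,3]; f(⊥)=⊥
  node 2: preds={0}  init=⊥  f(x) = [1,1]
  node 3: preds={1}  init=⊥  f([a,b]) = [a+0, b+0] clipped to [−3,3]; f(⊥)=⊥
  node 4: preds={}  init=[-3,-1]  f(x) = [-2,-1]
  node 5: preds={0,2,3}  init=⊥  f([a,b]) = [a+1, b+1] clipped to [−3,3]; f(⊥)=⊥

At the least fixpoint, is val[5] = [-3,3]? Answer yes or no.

Worklist (18 pops):
  #1 pop 0: in=[-3,-1] → [-3,-1] (was ⊥); enqueue []
  #2 pop 1: in=⊥ → ⊥ (no change)
  #3 pop 2: in=[-3,-1] → [1,1] (was ⊥); enqueue [0]
  #4 pop 3: in=⊥ → ⊥ (no change)
  #5 pop 4: in=⊥ → [-3,-1] (no change)
  #6 pop 5: in=[-3,1] → [-2,2] (was ⊥); enqueue [1]
  #7 pop 0: in=[-3,2] → [-3,2] (was [-3,-1]); enqueue [2,5]
  #8 pop 1: in=[-2,2] → [-2,2] (was ⊥); enqueue [0,3]
  #9 pop 2: in=[-3,2] → [1,1] (no change)
  #10 pop 5: in=[-3,2] → [-2,3] (was [-2,2]); enqueue [1]
  #11 pop 0: in=[-3,3] → [-3,3] (was [-3,2]); enqueue [2,5]
  #12 pop 3: in=[-2,2] → [-2,2] (was ⊥); enqueue []
  #13 pop 1: in=[-2,3] → [-2,3] (was [-2,2]); enqueue [0,3]
  #14 pop 2: in=[-3,3] → [1,1] (no change)
  #15 pop 5: in=[-3,3] → [-2,3] (no change)
  #16 pop 0: in=[-3,3] → [-3,3] (no change)
  #17 pop 3: in=[-2,3] → [-2,3] (was [-2,2]); enqueue [5]
  #18 pop 5: in=[-3,3] → [-2,3] (no change)

Fixpoint:
  val[0] = [-3,3]
  val[1] = [-2,3]
  val[2] = [1,1]
  val[3] = [-2,3]
  val[4] = [-3,-1]
  val[5] = [-2,3]

no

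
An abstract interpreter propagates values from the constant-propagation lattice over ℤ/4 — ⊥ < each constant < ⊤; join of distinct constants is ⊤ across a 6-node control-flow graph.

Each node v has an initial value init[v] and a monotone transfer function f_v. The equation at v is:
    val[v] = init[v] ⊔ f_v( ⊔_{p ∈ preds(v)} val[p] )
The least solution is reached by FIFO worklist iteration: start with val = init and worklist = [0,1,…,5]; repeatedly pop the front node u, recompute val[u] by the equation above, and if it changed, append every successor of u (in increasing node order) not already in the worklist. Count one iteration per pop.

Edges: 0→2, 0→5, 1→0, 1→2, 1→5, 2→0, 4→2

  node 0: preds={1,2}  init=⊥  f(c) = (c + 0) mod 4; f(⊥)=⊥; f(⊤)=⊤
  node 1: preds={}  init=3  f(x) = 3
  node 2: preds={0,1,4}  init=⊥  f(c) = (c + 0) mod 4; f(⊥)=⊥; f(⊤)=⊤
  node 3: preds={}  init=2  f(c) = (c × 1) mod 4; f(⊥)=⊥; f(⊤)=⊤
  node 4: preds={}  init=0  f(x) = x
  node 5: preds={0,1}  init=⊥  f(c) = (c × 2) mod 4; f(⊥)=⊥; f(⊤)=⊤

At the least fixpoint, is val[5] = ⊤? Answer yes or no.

Iteration log — 9 steps:
  step 1. node 0  ⊔preds=3  new=3  old=⊥  +wl: 
  step 2. node 1  ⊔preds=⊥  new=3  stable
  step 3. node 2  ⊔preds=⊤  new=⊤  old=⊥  +wl: 0
  step 4. node 3  ⊔preds=⊥  new=2  stable
  step 5. node 4  ⊔preds=⊥  new=0  stable
  step 6. node 5  ⊔preds=3  new=2  old=⊥  +wl: 
  step 7. node 0  ⊔preds=⊤  new=⊤  old=3  +wl: 2,5
  step 8. node 2  ⊔preds=⊤  new=⊤  stable
  step 9. node 5  ⊔preds=⊤  new=⊤  old=2  +wl: 

Least fixpoint reached:
  node 0: ⊤
  node 1: 3
  node 2: ⊤
  node 3: 2
  node 4: 0
  node 5: ⊤

yes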